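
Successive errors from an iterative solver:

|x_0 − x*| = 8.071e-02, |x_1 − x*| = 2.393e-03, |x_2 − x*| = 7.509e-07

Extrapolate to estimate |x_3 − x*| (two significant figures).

First estimate the order: p ≈ ln(|x_2 − x*|/|x_1 − x*|) / ln(|x_1 − x*|/|x_0 − x*|) = ln(7.509e-07/2.393e-03)/ln(2.393e-03/8.071e-02) = ln(0.00031379)/ln(0.0296494) ≈ 2.2928.
Then |x_3 − x*| ≈ |x_2 − x*|·(|x_2 − x*|/|x_1 − x*|)^p = 7.509e-07·(0.00031379)^2.2928 = 7.509e-07·9.27885e-09 ≈ 6.967e-15.

7.0e-15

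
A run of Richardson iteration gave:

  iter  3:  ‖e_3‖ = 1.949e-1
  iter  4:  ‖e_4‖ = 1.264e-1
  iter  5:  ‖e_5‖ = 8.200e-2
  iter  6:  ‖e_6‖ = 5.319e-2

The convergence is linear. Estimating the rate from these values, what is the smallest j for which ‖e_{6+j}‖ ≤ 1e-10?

47

Rate ρ ≈ ‖e_6‖/‖e_5‖ = 5.319e-2/8.200e-2 = 0.6487.
After j more steps, ‖e_{6+j}‖ ≈ 5.319e-2·ρ^j; need ρ^j ≤ 1e-10/5.319e-2 = 1.88005e-09.
j ≥ ln(1.88005e-09)/ln(0.6487) = -20.0920/-0.43278 = 46.425.
So 47 more iterations are needed.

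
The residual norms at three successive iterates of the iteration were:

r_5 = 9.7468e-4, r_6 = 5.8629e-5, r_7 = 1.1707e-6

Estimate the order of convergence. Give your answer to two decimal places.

1.39

p ≈ ln(r_7/r_6) / ln(r_6/r_5)
  = ln(1.1707e-6/5.8629e-5) / ln(5.8629e-5/9.7468e-4)
  = ln(0.0199679) / ln(0.060152)
  = -3.91363 / -2.81088 ≈ 1.39231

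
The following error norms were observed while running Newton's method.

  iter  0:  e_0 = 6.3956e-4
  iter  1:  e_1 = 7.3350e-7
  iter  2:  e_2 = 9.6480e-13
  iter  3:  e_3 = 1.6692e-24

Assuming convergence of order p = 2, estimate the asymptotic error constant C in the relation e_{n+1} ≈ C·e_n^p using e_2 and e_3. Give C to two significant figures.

C ≈ e_3 / e_2^2
  = 1.6692e-24 / (9.6480e-13)^2
  = 1.6692e-24 / 9.30839e-25 ≈ 1.7932

1.8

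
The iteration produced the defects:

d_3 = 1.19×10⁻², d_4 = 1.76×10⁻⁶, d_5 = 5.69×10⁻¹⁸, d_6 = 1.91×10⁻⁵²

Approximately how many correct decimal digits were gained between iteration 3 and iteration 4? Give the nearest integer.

4

Digits gained ≈ log₁₀(d_3/d_4) = log₁₀(1.19×10⁻²/1.76×10⁻⁶) = log₁₀(6761.36) ≈ 3.830.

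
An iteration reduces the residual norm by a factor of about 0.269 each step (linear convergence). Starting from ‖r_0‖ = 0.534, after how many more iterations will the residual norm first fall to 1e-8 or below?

After k steps, ‖r_k‖ ≈ 0.534·0.269^k.
Need 0.269^k ≤ 1e-8/0.534 = 1.87266e-08.
k ≥ ln(1.87266e-08)/ln(0.269) = -17.7933/-1.31304 = 13.551.
Smallest integer k = 14.

14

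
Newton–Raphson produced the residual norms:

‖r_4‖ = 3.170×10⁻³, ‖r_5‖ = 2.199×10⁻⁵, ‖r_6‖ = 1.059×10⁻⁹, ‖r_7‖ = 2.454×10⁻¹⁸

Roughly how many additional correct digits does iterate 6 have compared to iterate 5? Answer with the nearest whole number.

4

Digits gained ≈ log₁₀(‖r_5‖/‖r_6‖) = log₁₀(2.199×10⁻⁵/1.059×10⁻⁹) = log₁₀(20764.9) ≈ 4.317.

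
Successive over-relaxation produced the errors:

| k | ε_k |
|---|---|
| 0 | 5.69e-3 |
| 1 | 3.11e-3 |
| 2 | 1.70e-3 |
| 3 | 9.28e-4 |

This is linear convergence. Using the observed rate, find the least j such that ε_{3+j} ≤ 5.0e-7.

Rate ρ ≈ ε_3/ε_2 = 9.28e-4/1.70e-3 = 0.5459.
After j more steps, ε_{3+j} ≈ 9.28e-4·ρ^j; need ρ^j ≤ 5.0e-7/9.28e-4 = 0.000538793.
j ≥ ln(0.000538793)/ln(0.5459) = -7.5262/-0.60532 = 12.433.
So 13 more iterations are needed.

13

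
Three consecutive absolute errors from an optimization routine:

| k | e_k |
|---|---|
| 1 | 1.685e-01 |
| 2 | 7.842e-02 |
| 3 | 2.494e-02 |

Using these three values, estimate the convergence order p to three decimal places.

p ≈ ln(e_3/e_2) / ln(e_2/e_1)
  = ln(2.494e-02/7.842e-02) / ln(7.842e-02/1.685e-01)
  = ln(0.318031) / ln(0.465401)
  = -1.145606 / -0.764856 ≈ 1.497806

1.498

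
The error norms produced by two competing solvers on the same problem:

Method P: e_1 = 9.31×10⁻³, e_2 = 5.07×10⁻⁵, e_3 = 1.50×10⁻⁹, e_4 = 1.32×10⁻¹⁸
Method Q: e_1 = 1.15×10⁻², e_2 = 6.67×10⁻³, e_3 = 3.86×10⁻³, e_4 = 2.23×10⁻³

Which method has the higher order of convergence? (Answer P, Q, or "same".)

P

Method P: p ≈ ln(1.32×10⁻¹⁸/1.50×10⁻⁹)/ln(1.50×10⁻⁹/5.07×10⁻⁵) ≈ 2.00.
Method Q: p ≈ ln(2.23×10⁻³/3.86×10⁻³)/ln(3.86×10⁻³/6.67×10⁻³) ≈ 1.00.
Method P has the higher order (≈2.0 vs ≈1.0).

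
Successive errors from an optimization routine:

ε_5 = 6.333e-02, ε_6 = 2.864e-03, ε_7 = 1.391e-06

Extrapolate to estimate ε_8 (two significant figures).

9.5e-15

First estimate the order: p ≈ ln(ε_7/ε_6) / ln(ε_6/ε_5) = ln(1.391e-06/2.864e-03)/ln(2.864e-03/6.333e-02) = ln(0.000485684)/ln(0.0452234) ≈ 2.4643.
Then ε_8 ≈ ε_7·(ε_7/ε_6)^p = 1.391e-06·(0.000485684)^2.4643 = 1.391e-06·6.82624e-09 ≈ 9.495e-15.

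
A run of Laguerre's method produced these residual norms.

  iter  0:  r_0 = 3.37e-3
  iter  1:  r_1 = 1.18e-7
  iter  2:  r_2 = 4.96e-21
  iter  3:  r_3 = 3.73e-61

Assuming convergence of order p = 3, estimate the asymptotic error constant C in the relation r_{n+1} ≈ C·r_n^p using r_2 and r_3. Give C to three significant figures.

C ≈ r_3 / r_2^3
  = 3.73e-61 / (4.96e-21)^3
  = 3.73e-61 / 1.22024e-61 ≈ 3.0568

3.06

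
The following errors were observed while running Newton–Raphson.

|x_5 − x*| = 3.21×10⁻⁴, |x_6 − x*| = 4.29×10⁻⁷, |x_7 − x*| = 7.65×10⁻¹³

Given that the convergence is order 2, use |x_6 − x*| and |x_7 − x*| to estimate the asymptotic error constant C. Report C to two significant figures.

4.2

C ≈ |x_7 − x*| / |x_6 − x*|^2
  = 7.65×10⁻¹³ / (4.29×10⁻⁷)^2
  = 7.65×10⁻¹³ / 1.84041e-13 ≈ 4.1567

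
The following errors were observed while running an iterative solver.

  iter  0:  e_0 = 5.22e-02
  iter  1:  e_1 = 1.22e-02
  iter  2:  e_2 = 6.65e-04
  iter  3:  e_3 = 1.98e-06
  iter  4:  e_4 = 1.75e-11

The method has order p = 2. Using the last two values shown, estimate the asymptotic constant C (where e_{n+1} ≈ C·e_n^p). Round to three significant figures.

C ≈ e_4 / e_3^2
  = 1.75e-11 / (1.98e-06)^2
  = 1.75e-11 / 3.9204e-12 ≈ 4.4638

4.46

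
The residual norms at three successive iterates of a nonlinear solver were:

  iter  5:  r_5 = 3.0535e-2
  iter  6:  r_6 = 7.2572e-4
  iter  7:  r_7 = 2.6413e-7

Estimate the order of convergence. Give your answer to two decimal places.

p ≈ ln(r_7/r_6) / ln(r_6/r_5)
  = ln(2.6413e-7/7.2572e-4) / ln(7.2572e-4/3.0535e-2)
  = ln(0.000363956) / ln(0.0237668)
  = -7.91848 / -3.73947 ≈ 2.11754

2.12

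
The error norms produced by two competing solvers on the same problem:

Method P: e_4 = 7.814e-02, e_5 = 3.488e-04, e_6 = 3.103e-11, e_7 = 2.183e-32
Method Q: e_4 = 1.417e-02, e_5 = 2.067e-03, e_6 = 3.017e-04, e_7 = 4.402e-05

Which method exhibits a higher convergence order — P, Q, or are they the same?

P

Method P: p ≈ ln(2.183e-32/3.103e-11)/ln(3.103e-11/3.488e-04) ≈ 3.00.
Method Q: p ≈ ln(4.402e-05/3.017e-04)/ln(3.017e-04/2.067e-03) ≈ 1.00.
Method P has the higher order (≈3.0 vs ≈1.0).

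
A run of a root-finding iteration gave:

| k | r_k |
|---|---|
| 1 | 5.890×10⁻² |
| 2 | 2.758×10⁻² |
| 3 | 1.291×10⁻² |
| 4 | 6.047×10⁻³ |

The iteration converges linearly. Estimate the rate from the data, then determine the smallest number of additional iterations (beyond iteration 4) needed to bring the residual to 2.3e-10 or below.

Rate ρ ≈ r_4/r_3 = 6.047×10⁻³/1.291×10⁻² = 0.4684.
After j more steps, r_{4+j} ≈ 6.047×10⁻³·ρ^j; need ρ^j ≤ 2.3e-10/6.047×10⁻³ = 3.80354e-08.
j ≥ ln(3.80354e-08)/ln(0.4684) = -17.0847/-0.75843 = 22.526.
So 23 more iterations are needed.

23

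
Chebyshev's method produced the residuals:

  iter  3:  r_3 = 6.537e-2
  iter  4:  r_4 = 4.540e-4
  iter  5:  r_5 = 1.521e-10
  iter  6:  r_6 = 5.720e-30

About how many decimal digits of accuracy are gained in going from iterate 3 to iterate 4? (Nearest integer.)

2

Digits gained ≈ log₁₀(r_3/r_4) = log₁₀(6.537e-2/4.540e-4) = log₁₀(143.987) ≈ 2.158.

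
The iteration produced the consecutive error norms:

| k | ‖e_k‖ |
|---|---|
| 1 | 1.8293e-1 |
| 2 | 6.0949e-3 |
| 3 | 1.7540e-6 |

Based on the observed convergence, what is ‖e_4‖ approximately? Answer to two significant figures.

5.7e-15

First estimate the order: p ≈ ln(‖e_3‖/‖e_2‖) / ln(‖e_2‖/‖e_1‖) = ln(1.7540e-6/6.0949e-3)/ln(6.0949e-3/1.8293e-1) = ln(0.000287782)/ln(0.0333182) ≈ 2.3969.
Then ‖e_4‖ ≈ ‖e_3‖·(‖e_3‖/‖e_2‖)^p = 1.7540e-6·(0.000287782)^2.3969 = 1.7540e-6·3.25634e-09 ≈ 5.712e-15.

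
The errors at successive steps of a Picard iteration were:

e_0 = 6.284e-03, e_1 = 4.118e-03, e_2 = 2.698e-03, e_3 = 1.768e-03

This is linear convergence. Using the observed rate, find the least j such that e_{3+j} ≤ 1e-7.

24

Rate ρ ≈ e_3/e_2 = 1.768e-03/2.698e-03 = 0.6553.
After j more steps, e_{3+j} ≈ 1.768e-03·ρ^j; need ρ^j ≤ 1e-7/1.768e-03 = 5.65611e-05.
j ≥ ln(5.65611e-05)/ln(0.6553) = -9.7802/-0.42266 = 23.140.
So 24 more iterations are needed.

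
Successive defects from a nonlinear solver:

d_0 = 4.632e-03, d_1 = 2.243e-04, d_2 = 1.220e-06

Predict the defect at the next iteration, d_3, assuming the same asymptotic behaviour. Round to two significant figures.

First estimate the order: p ≈ ln(d_2/d_1) / ln(d_1/d_0) = ln(1.220e-06/2.243e-04)/ln(2.243e-04/4.632e-03) = ln(0.00543914)/ln(0.048424) ≈ 1.7221.
Then d_3 ≈ d_2·(d_2/d_1)^p = 1.220e-06·(0.00543914)^1.7221 = 1.220e-06·0.000125996 ≈ 1.537e-10.

1.5e-10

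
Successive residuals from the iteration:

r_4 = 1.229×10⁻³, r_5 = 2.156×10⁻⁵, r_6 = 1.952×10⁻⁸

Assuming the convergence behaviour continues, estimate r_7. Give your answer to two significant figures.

1.0e-13

First estimate the order: p ≈ ln(r_6/r_5) / ln(r_5/r_4) = ln(1.952×10⁻⁸/2.156×10⁻⁵)/ln(2.156×10⁻⁵/1.229×10⁻³) = ln(0.00090538)/ln(0.0175427) ≈ 1.7331.
Then r_7 ≈ r_6·(r_6/r_5)^p = 1.952×10⁻⁸·(0.00090538)^1.7331 = 1.952×10⁻⁸·5.31966e-06 ≈ 1.038e-13.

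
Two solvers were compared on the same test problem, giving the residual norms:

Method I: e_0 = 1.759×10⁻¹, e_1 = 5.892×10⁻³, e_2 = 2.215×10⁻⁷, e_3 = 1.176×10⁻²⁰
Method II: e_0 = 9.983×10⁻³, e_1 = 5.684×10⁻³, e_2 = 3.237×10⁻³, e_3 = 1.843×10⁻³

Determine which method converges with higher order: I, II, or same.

I

Method I: p ≈ ln(1.176×10⁻²⁰/2.215×10⁻⁷)/ln(2.215×10⁻⁷/5.892×10⁻³) ≈ 3.00.
Method II: p ≈ ln(1.843×10⁻³/3.237×10⁻³)/ln(3.237×10⁻³/5.684×10⁻³) ≈ 1.00.
Method I has the higher order (≈3.0 vs ≈1.0).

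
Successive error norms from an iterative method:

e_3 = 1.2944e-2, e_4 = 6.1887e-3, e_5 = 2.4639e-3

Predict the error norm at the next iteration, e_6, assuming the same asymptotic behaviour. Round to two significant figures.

7.8e-4

First estimate the order: p ≈ ln(e_5/e_4) / ln(e_4/e_3) = ln(2.4639e-3/6.1887e-3)/ln(6.1887e-3/1.2944e-2) = ln(0.398129)/ln(0.478113) ≈ 1.2481.
Then e_6 ≈ e_5·(e_5/e_4)^p = 2.4639e-3·(0.398129)^1.2481 = 2.4639e-3·0.316803 ≈ 0.0007806.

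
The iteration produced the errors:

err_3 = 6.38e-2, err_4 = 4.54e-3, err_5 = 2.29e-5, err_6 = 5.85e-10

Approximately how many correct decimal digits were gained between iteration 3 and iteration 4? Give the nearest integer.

Digits gained ≈ log₁₀(err_3/err_4) = log₁₀(6.38e-2/4.54e-3) = log₁₀(14.0529) ≈ 1.148.

1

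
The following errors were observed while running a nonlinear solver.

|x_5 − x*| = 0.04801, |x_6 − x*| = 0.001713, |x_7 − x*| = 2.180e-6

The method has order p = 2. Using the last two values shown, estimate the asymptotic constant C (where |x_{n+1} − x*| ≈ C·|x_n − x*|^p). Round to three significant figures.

0.743

C ≈ |x_7 − x*| / |x_6 − x*|^2
  = 2.180e-6 / (0.001713)^2
  = 2.180e-6 / 2.93437e-06 ≈ 0.74292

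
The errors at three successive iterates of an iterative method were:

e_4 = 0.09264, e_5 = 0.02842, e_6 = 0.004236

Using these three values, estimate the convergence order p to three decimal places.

p ≈ ln(e_6/e_5) / ln(e_5/e_4)
  = ln(0.004236/0.02842) / ln(0.02842/0.09264)
  = ln(0.14905) / ln(0.306779)
  = -1.903473 / -1.181628 ≈ 1.610890

1.611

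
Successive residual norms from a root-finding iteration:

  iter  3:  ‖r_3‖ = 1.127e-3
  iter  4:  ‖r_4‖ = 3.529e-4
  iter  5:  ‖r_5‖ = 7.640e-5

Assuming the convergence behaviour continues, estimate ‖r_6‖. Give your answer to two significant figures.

First estimate the order: p ≈ ln(‖r_5‖/‖r_4‖) / ln(‖r_4‖/‖r_3‖) = ln(7.640e-5/3.529e-4)/ln(3.529e-4/1.127e-3) = ln(0.216492)/ln(0.313132) ≈ 1.3179.
Then ‖r_6‖ ≈ ‖r_5‖·(‖r_5‖/‖r_4‖)^p = 7.640e-5·(0.216492)^1.3179 = 7.640e-5·0.1331 ≈ 1.017e-05.

1.0e-5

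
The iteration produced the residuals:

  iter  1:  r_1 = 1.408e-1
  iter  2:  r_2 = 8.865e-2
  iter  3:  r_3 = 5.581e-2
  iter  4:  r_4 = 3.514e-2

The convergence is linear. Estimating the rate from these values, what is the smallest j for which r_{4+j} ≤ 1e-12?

53

Rate ρ ≈ r_4/r_3 = 3.514e-2/5.581e-2 = 0.6296.
After j more steps, r_{4+j} ≈ 3.514e-2·ρ^j; need ρ^j ≤ 1e-12/3.514e-2 = 2.84576e-11.
j ≥ ln(2.84576e-11)/ln(0.6296) = -24.2826/-0.46267 = 52.484.
So 53 more iterations are needed.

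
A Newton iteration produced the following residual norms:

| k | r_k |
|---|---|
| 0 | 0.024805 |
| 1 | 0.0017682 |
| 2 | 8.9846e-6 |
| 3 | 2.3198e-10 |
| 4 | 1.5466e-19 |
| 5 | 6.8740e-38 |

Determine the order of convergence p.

Consecutive ratios: r_5/r_4 = 6.8740e-38/1.5466e-19 = 4.44459e-19, r_4/r_3 = 1.5466e-19/2.3198e-10 = 6.66695e-10.
p ≈ ln(4.44459e-19)/ln(6.66695e-10) = -42.2574/-21.1287 ≈ 2.00.
So the convergence is quadratic (order 2).

2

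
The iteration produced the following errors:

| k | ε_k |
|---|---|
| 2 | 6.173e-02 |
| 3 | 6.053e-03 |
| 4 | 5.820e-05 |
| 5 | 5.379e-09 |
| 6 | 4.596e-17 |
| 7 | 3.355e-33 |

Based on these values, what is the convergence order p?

2

Consecutive ratios: ε_7/ε_6 = 3.355e-33/4.596e-17 = 7.29983e-17, ε_6/ε_5 = 4.596e-17/5.379e-09 = 8.54434e-09.
p ≈ ln(7.29983e-17)/ln(8.54434e-09) = -37.1561/-18.5780 ≈ 2.00.
So the convergence is quadratic (order 2).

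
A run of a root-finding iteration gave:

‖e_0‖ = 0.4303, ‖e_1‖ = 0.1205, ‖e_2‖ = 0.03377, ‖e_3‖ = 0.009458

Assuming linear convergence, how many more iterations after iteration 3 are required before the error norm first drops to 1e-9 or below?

Rate ρ ≈ ‖e_3‖/‖e_2‖ = 0.009458/0.03377 = 0.2801.
After j more steps, ‖e_{3+j}‖ ≈ 0.009458·ρ^j; need ρ^j ≤ 1e-9/0.009458 = 1.05731e-07.
j ≥ ln(1.05731e-07)/ln(0.2801) = -16.0624/-1.27261 = 12.622.
So 13 more iterations are needed.

13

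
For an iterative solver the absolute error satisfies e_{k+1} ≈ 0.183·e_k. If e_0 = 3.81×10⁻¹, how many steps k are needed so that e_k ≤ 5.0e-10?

After k steps, e_k ≈ 3.81×10⁻¹·0.183^k.
Need 0.183^k ≤ 5.0e-10/3.81×10⁻¹ = 1.31234e-09.
k ≥ ln(1.31234e-09)/ln(0.183) = -20.4515/-1.69827 = 12.043.
Smallest integer k = 13.

13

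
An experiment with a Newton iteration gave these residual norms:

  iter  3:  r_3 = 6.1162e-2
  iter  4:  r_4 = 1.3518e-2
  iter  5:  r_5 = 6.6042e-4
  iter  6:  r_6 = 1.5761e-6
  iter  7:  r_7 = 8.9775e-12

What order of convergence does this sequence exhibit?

2

Consecutive ratios: r_7/r_6 = 8.9775e-12/1.5761e-6 = 5.69602e-06, r_6/r_5 = 1.5761e-6/6.6042e-4 = 0.00238651.
p ≈ ln(5.69602e-06)/ln(0.00238651) = -12.0757/-6.0379 ≈ 2.00.
So the convergence is quadratic (order 2).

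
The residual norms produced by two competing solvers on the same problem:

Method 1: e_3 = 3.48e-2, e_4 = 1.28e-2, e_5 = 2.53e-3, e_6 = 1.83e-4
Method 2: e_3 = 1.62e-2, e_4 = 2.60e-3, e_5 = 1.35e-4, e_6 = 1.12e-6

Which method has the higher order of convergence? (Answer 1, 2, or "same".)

Method 1: p ≈ ln(1.83e-4/2.53e-3)/ln(2.53e-3/1.28e-2) ≈ 1.62.
Method 2: p ≈ ln(1.12e-6/1.35e-4)/ln(1.35e-4/2.60e-3) ≈ 1.62.
Both orders ≈ 1.6 — effectively the same.

same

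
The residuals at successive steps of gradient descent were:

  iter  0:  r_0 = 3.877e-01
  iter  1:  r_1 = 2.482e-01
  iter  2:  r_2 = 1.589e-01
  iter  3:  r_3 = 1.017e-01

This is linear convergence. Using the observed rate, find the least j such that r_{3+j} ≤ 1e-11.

Rate ρ ≈ r_3/r_2 = 1.017e-01/1.589e-01 = 0.6400.
After j more steps, r_{3+j} ≈ 1.017e-01·ρ^j; need ρ^j ≤ 1e-11/1.017e-01 = 9.83284e-11.
j ≥ ln(9.83284e-11)/ln(0.6400) = -23.0427/-0.44629 = 51.632.
So 52 more iterations are needed.

52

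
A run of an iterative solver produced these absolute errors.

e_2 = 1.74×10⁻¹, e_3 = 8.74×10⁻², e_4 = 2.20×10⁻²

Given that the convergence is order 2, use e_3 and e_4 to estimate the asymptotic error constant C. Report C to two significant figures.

C ≈ e_4 / e_3^2
  = 2.20×10⁻² / (8.74×10⁻²)^2
  = 2.20×10⁻² / 0.00763876 ≈ 2.88

2.9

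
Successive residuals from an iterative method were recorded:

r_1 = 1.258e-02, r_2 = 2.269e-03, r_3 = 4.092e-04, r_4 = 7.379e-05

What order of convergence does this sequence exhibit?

Consecutive ratios: r_4/r_3 = 7.379e-05/4.092e-04 = 0.180327, r_3/r_2 = 4.092e-04/2.269e-03 = 0.180344.
p ≈ ln(0.180327)/ln(0.180344) = -1.7130/-1.7129 ≈ 1.00.
So the convergence is linear (order 1).

1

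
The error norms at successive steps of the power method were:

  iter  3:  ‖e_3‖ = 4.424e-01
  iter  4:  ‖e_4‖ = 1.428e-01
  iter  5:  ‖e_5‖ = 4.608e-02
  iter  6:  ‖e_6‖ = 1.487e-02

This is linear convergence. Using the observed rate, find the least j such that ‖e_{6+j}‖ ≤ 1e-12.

21

Rate ρ ≈ ‖e_6‖/‖e_5‖ = 1.487e-02/4.608e-02 = 0.3227.
After j more steps, ‖e_{6+j}‖ ≈ 1.487e-02·ρ^j; need ρ^j ≤ 1e-12/1.487e-02 = 6.72495e-11.
j ≥ ln(6.72495e-11)/ln(0.3227) = -23.4226/-1.13103 = 20.709.
So 21 more iterations are needed.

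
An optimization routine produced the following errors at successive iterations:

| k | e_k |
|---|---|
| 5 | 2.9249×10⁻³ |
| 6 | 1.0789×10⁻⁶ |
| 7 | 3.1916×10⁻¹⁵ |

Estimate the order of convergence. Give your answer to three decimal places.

p ≈ ln(e_7/e_6) / ln(e_6/e_5)
  = ln(3.1916×10⁻¹⁵/1.0789×10⁻⁶) / ln(1.0789×10⁻⁶/2.9249×10⁻³)
  = ln(2.9582e-09) / ln(0.000368867)
  = -19.638685 / -7.905074 ≈ 2.484314

2.484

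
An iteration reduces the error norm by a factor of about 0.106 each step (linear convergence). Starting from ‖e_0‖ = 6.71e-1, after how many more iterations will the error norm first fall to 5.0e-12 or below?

After k steps, ‖e_k‖ ≈ 6.71e-1·0.106^k.
Need 0.106^k ≤ 5.0e-12/6.71e-1 = 7.45156e-12.
k ≥ ln(7.45156e-12)/ln(0.106) = -25.6226/-2.24432 = 11.417.
Smallest integer k = 12.

12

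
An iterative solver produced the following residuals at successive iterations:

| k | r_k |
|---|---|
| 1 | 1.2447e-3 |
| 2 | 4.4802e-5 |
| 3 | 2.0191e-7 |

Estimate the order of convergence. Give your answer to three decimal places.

1.625

p ≈ ln(r_3/r_2) / ln(r_2/r_1)
  = ln(2.0191e-7/4.4802e-5) / ln(4.4802e-5/1.2447e-3)
  = ln(0.00450672) / ln(0.0359942)
  = -5.402186 / -3.324397 ≈ 1.625012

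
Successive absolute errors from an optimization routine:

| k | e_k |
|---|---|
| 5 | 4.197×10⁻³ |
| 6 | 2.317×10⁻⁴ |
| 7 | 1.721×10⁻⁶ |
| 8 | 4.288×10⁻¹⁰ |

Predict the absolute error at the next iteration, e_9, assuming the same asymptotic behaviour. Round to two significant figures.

3.4e-16

First estimate the order: p ≈ ln(e_8/e_7) / ln(e_7/e_6) = ln(4.288×10⁻¹⁰/1.721×10⁻⁶)/ln(1.721×10⁻⁶/2.317×10⁻⁴) = ln(0.000249157)/ln(0.00742771) ≈ 1.6925.
Then e_9 ≈ e_8·(e_8/e_7)^p = 4.288×10⁻¹⁰·(0.000249157)^1.6925 = 4.288×10⁻¹⁰·7.96216e-07 ≈ 3.414e-16.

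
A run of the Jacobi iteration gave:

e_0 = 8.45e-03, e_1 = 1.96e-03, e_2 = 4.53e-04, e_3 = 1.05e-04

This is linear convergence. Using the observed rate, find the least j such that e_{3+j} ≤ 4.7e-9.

7

Rate ρ ≈ e_3/e_2 = 1.05e-04/4.53e-04 = 0.2318.
After j more steps, e_{3+j} ≈ 1.05e-04·ρ^j; need ρ^j ≤ 4.7e-9/1.05e-04 = 4.47619e-05.
j ≥ ln(4.47619e-05)/ln(0.2318) = -10.0142/-1.46188 = 6.850.
So 7 more iterations are needed.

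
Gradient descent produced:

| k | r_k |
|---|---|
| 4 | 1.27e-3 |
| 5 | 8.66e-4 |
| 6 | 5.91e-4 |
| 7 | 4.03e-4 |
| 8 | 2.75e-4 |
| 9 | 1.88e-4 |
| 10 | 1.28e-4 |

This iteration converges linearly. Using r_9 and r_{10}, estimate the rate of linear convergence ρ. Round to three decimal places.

0.681

ρ ≈ r_{10}/r_9 = 1.28e-4/1.88e-4 = 0.68085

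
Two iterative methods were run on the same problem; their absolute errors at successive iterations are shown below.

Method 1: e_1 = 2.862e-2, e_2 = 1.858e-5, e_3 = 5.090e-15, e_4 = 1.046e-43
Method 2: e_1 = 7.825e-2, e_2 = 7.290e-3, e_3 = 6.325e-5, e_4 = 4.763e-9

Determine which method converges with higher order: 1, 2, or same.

1

Method 1: p ≈ ln(1.046e-43/5.090e-15)/ln(5.090e-15/1.858e-5) ≈ 3.00.
Method 2: p ≈ ln(4.763e-9/6.325e-5)/ln(6.325e-5/7.290e-3) ≈ 2.00.
Method 1 has the higher order (≈3.0 vs ≈2.0).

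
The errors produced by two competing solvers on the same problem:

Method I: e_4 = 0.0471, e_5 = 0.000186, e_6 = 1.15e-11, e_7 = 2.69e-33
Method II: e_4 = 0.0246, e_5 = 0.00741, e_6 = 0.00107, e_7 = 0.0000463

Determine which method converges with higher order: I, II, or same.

Method I: p ≈ ln(2.69e-33/1.15e-11)/ln(1.15e-11/0.000186) ≈ 3.00.
Method II: p ≈ ln(0.0000463/0.00107)/ln(0.00107/0.00741) ≈ 1.62.
Method I has the higher order (≈3.0 vs ≈1.6).

I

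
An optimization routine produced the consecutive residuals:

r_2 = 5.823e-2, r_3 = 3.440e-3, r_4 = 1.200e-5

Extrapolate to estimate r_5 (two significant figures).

First estimate the order: p ≈ ln(r_4/r_3) / ln(r_3/r_2) = ln(1.200e-5/3.440e-3)/ln(3.440e-3/5.823e-2) = ln(0.00348837)/ln(0.0590761) ≈ 2.0002.
Then r_5 ≈ r_4·(r_4/r_3)^p = 1.200e-5·(0.00348837)^2.0002 = 1.200e-5·1.2155e-05 ≈ 1.459e-10.

1.5e-10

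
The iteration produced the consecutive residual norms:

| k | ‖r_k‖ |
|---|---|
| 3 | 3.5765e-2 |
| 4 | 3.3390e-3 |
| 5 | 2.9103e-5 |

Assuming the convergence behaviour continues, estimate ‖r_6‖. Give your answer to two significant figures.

2.2e-9

First estimate the order: p ≈ ln(‖r_5‖/‖r_4‖) / ln(‖r_4‖/‖r_3‖) = ln(2.9103e-5/3.3390e-3)/ln(3.3390e-3/3.5765e-2) = ln(0.00871608)/ln(0.0933594) ≈ 2.0000.
Then ‖r_6‖ ≈ ‖r_5‖·(‖r_5‖/‖r_4‖)^p = 2.9103e-5·(0.00871608)^2.0000 = 2.9103e-5·7.59701e-05 ≈ 2.211e-09.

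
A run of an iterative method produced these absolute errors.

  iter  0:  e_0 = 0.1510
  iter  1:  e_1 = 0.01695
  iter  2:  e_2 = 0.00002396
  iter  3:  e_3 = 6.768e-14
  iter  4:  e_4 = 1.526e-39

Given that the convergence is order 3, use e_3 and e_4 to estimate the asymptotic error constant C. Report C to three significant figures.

4.92

C ≈ e_4 / e_3^3
  = 1.526e-39 / (6.768e-14)^3
  = 1.526e-39 / 3.10014e-40 ≈ 4.9224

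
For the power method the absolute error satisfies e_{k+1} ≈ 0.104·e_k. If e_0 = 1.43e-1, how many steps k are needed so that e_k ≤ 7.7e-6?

After k steps, e_k ≈ 1.43e-1·0.104^k.
Need 0.104^k ≤ 7.7e-6/1.43e-1 = 5.38462e-05.
k ≥ ln(5.38462e-05)/ln(0.104) = -9.8294/-2.26336 = 4.343.
Smallest integer k = 5.

5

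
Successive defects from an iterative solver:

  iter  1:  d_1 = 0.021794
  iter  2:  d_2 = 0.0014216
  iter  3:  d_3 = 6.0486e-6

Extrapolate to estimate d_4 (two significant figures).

1.1e-10

First estimate the order: p ≈ ln(d_3/d_2) / ln(d_2/d_1) = ln(6.0486e-6/0.0014216)/ln(0.0014216/0.021794) = ln(0.00425478)/ln(0.065229) ≈ 2.0000.
Then d_4 ≈ d_3·(d_3/d_2)^p = 6.0486e-6·(0.00425478)^2.0000 = 6.0486e-6·1.81032e-05 ≈ 1.095e-10.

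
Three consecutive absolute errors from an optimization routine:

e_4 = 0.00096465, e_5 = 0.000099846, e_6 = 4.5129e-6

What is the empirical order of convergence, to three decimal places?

1.365

p ≈ ln(e_6/e_5) / ln(e_5/e_4)
  = ln(4.5129e-6/0.000099846) / ln(0.000099846/0.00096465)
  = ln(0.0451986) / ln(0.103505)
  = -3.096689 / -2.268135 ≈ 1.365302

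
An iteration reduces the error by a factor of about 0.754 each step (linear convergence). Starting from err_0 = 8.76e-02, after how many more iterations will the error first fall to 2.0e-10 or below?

71

After k steps, err_k ≈ 8.76e-02·0.754^k.
Need 0.754^k ≤ 2.0e-10/8.76e-02 = 2.28311e-09.
k ≥ ln(2.28311e-09)/ln(0.754) = -19.8977/-0.28236 = 70.469.
Smallest integer k = 71.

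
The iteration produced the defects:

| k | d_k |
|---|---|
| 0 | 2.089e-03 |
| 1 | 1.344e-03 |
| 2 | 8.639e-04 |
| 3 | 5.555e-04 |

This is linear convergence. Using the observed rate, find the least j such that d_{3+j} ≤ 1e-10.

36

Rate ρ ≈ d_3/d_2 = 5.555e-04/8.639e-04 = 0.6430.
After j more steps, d_{3+j} ≈ 5.555e-04·ρ^j; need ρ^j ≤ 1e-10/5.555e-04 = 1.80018e-07.
j ≥ ln(1.80018e-07)/ln(0.6430) = -15.5302/-0.44161 = 35.167.
So 36 more iterations are needed.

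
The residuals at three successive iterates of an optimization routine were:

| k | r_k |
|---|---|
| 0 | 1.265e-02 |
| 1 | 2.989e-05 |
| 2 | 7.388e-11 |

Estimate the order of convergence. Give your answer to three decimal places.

2.135

p ≈ ln(r_2/r_1) / ln(r_1/r_0)
  = ln(7.388e-11/2.989e-05) / ln(2.989e-05/1.265e-02)
  = ln(2.47173e-06) / ln(0.00236285)
  = -12.910592 / -6.047887 ≈ 2.134728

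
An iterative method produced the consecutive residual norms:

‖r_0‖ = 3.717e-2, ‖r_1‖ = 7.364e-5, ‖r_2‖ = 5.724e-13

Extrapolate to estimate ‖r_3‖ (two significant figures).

First estimate the order: p ≈ ln(‖r_2‖/‖r_1‖) / ln(‖r_1‖/‖r_0‖) = ln(5.724e-13/7.364e-5)/ln(7.364e-5/3.717e-2) = ln(7.77295e-09)/ln(0.00198117) ≈ 3.0001.
Then ‖r_3‖ ≈ ‖r_2‖·(‖r_2‖/‖r_1‖)^p = 5.724e-13·(7.77295e-09)^3.0001 = 5.724e-13·4.68756e-25 ≈ 2.683e-37.

2.7e-37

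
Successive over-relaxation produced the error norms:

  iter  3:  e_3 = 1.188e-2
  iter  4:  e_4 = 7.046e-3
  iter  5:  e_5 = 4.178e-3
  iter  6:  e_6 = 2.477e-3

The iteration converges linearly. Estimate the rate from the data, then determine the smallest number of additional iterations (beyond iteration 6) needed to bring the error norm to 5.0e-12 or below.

39

Rate ρ ≈ e_6/e_5 = 2.477e-3/4.178e-3 = 0.5929.
After j more steps, e_{6+j} ≈ 2.477e-3·ρ^j; need ρ^j ≤ 5.0e-12/2.477e-3 = 2.01857e-09.
j ≥ ln(2.01857e-09)/ln(0.5929) = -20.0209/-0.52273 = 38.301.
So 39 more iterations are needed.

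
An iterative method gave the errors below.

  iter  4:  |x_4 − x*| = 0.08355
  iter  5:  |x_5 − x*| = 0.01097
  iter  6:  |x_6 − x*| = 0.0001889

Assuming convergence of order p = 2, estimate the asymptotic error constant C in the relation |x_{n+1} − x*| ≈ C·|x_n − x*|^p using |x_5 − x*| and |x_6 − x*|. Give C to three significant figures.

1.57

C ≈ |x_6 − x*| / |x_5 − x*|^2
  = 0.0001889 / (0.01097)^2
  = 0.0001889 / 0.000120341 ≈ 1.5697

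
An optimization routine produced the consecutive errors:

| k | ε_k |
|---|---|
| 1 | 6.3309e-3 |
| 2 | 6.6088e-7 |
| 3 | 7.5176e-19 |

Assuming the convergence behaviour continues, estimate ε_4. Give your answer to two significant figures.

First estimate the order: p ≈ ln(ε_3/ε_2) / ln(ε_2/ε_1) = ln(7.5176e-19/6.6088e-7)/ln(6.6088e-7/6.3309e-3) = ln(1.13751e-12)/ln(0.00010439) ≈ 3.0000.
Then ε_4 ≈ ε_3·(ε_3/ε_2)^p = 7.5176e-19·(1.13751e-12)^3.0000 = 7.5176e-19·1.47186e-36 ≈ 1.106e-54.

1.1e-54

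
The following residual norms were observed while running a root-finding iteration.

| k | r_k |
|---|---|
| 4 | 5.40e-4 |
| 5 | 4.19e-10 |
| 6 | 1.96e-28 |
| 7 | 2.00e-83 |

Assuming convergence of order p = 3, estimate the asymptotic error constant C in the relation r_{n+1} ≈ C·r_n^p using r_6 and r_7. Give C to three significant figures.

2.66

C ≈ r_7 / r_6^3
  = 2.00e-83 / (1.96e-28)^3
  = 2.00e-83 / 7.52954e-84 ≈ 2.6562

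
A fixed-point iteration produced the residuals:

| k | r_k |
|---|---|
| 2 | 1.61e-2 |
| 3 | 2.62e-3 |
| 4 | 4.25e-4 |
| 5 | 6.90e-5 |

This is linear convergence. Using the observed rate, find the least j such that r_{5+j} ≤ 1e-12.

10

Rate ρ ≈ r_5/r_4 = 6.90e-5/4.25e-4 = 0.1624.
After j more steps, r_{5+j} ≈ 6.90e-5·ρ^j; need ρ^j ≤ 1e-12/6.90e-5 = 1.44928e-08.
j ≥ ln(1.44928e-08)/ln(0.1624) = -18.0496/-1.81769 = 9.930.
So 10 more iterations are needed.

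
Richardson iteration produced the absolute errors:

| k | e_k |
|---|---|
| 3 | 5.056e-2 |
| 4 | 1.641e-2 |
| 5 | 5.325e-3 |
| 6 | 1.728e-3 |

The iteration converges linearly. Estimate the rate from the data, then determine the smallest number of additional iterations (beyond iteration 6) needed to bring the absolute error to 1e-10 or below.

15

Rate ρ ≈ e_6/e_5 = 1.728e-3/5.325e-3 = 0.3245.
After j more steps, e_{6+j} ≈ 1.728e-3·ρ^j; need ρ^j ≤ 1e-10/1.728e-3 = 5.78704e-08.
j ≥ ln(5.78704e-08)/ln(0.3245) = -16.6651/-1.12547 = 14.807.
So 15 more iterations are needed.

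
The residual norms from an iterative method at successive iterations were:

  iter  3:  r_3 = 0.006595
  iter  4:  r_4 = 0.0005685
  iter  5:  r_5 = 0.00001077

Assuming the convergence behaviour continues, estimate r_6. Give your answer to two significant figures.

First estimate the order: p ≈ ln(r_5/r_4) / ln(r_4/r_3) = ln(0.00001077/0.0005685)/ln(0.0005685/0.006595) = ln(0.0189446)/ln(0.0862017) ≈ 1.6182.
Then r_6 ≈ r_5·(r_5/r_4)^p = 0.00001077·(0.0189446)^1.6182 = 0.00001077·0.00163165 ≈ 1.757e-08.

1.8e-8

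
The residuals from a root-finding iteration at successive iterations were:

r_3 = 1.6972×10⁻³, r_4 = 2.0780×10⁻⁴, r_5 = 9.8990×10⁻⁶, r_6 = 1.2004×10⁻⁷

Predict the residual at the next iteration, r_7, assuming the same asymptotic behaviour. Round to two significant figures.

2.0e-10

First estimate the order: p ≈ ln(r_6/r_5) / ln(r_5/r_4) = ln(1.2004×10⁻⁷/9.8990×10⁻⁶)/ln(9.8990×10⁻⁶/2.0780×10⁻⁴) = ln(0.0121265)/ln(0.0476372) ≈ 1.4495.
Then r_7 ≈ r_6·(r_6/r_5)^p = 1.2004×10⁻⁷·(0.0121265)^1.4495 = 1.2004×10⁻⁷·0.00166869 ≈ 2.003e-10.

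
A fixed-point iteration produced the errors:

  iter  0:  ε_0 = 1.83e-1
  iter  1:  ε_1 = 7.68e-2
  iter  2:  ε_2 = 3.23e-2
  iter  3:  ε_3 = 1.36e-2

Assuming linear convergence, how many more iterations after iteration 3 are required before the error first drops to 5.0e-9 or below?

Rate ρ ≈ ε_3/ε_2 = 1.36e-2/3.23e-2 = 0.4211.
After j more steps, ε_{3+j} ≈ 1.36e-2·ρ^j; need ρ^j ≤ 5.0e-9/1.36e-2 = 3.67647e-07.
j ≥ ln(3.67647e-07)/ln(0.4211) = -14.8161/-0.86488 = 17.131.
So 18 more iterations are needed.

18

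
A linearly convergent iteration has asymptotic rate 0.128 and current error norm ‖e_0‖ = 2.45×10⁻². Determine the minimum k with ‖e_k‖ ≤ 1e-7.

After k steps, ‖e_k‖ ≈ 2.45×10⁻²·0.128^k.
Need 0.128^k ≤ 1e-7/2.45×10⁻² = 4.08163e-06.
k ≥ ln(4.08163e-06)/ln(0.128) = -12.4090/-2.05573 = 6.036.
Smallest integer k = 7.

7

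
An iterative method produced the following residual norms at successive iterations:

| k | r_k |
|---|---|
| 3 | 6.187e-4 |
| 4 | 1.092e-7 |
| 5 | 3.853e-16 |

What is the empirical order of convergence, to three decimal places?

2.252

p ≈ ln(r_5/r_4) / ln(r_4/r_3)
  = ln(3.853e-16/1.092e-7) / ln(1.092e-7/6.187e-4)
  = ln(3.52839e-09) / ln(0.000176499)
  = -19.462424 / -8.642195 ≈ 2.252023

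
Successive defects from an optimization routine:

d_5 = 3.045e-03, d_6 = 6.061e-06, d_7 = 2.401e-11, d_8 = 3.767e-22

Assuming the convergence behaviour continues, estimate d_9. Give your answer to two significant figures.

First estimate the order: p ≈ ln(d_8/d_7) / ln(d_7/d_6) = ln(3.767e-22/2.401e-11)/ln(2.401e-11/6.061e-06) = ln(1.56893e-11)/ln(3.96139e-06) ≈ 2.0000.
Then d_9 ≈ d_8·(d_8/d_7)^p = 3.767e-22·(1.56893e-11)^2.0000 = 3.767e-22·2.46154e-22 ≈ 9.273e-44.

9.3e-44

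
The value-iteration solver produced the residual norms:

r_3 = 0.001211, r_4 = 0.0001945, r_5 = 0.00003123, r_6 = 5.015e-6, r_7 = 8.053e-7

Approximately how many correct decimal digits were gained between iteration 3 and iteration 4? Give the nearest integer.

1

Digits gained ≈ log₁₀(r_3/r_4) = log₁₀(0.001211/0.0001945) = log₁₀(6.22622) ≈ 0.794.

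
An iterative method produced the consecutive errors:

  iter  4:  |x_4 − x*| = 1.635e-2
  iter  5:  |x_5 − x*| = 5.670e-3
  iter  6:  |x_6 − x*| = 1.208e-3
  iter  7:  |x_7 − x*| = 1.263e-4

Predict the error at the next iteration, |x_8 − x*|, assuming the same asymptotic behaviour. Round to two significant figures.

First estimate the order: p ≈ ln(|x_7 − x*|/|x_6 − x*|) / ln(|x_6 − x*|/|x_5 − x*|) = ln(1.263e-4/1.208e-3)/ln(1.208e-3/5.670e-3) = ln(0.104553)/ln(0.213051) ≈ 1.4604.
Then |x_8 − x*| ≈ |x_7 − x*|·(|x_7 − x*|/|x_6 − x*|)^p = 1.263e-4·(0.104553)^1.4604 = 1.263e-4·0.0369691 ≈ 4.669e-06.

4.7e-6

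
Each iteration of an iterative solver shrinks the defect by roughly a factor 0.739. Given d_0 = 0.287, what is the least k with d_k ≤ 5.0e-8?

After k steps, d_k ≈ 0.287·0.739^k.
Need 0.739^k ≤ 5.0e-8/0.287 = 1.74216e-07.
k ≥ ln(1.74216e-07)/ln(0.739) = -15.5630/-0.30246 = 51.455.
Smallest integer k = 52.

52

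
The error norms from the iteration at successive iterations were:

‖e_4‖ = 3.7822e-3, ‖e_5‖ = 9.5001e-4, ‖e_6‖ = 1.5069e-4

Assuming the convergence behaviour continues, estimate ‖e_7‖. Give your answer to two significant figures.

1.3e-5

First estimate the order: p ≈ ln(‖e_6‖/‖e_5‖) / ln(‖e_5‖/‖e_4‖) = ln(1.5069e-4/9.5001e-4)/ln(9.5001e-4/3.7822e-3) = ln(0.158619)/ln(0.251179) ≈ 1.3327.
Then ‖e_7‖ ≈ ‖e_6‖·(‖e_6‖/‖e_5‖)^p = 1.5069e-4·(0.158619)^1.3327 = 1.5069e-4·0.0859634 ≈ 1.295e-05.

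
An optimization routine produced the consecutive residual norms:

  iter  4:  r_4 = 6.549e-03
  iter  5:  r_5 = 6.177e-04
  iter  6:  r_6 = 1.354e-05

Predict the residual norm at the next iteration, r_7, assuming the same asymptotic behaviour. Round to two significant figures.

First estimate the order: p ≈ ln(r_6/r_5) / ln(r_5/r_4) = ln(1.354e-05/6.177e-04)/ln(6.177e-04/6.549e-03) = ln(0.02192)/ln(0.0943197) ≈ 1.6181.
Then r_7 ≈ r_6·(r_6/r_5)^p = 1.354e-05·(0.02192)^1.6181 = 1.354e-05·0.00206687 ≈ 2.799e-08.

2.8e-8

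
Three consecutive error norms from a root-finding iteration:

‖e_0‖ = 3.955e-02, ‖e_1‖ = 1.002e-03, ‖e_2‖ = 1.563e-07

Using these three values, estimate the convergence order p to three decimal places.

p ≈ ln(‖e_2‖/‖e_1‖) / ln(‖e_1‖/‖e_0‖)
  = ln(1.563e-07/1.002e-03) / ln(1.002e-03/3.955e-02)
  = ln(0.000155988) / ln(0.025335)
  = -8.765731 / -3.675568 ≈ 2.384864

2.385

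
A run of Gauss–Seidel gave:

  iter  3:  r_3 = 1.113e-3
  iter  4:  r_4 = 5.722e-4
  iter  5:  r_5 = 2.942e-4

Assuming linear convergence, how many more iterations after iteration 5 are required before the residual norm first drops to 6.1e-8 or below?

Rate ρ ≈ r_5/r_4 = 2.942e-4/5.722e-4 = 0.5142.
After j more steps, r_{5+j} ≈ 2.942e-4·ρ^j; need ρ^j ≤ 6.1e-8/2.942e-4 = 0.000207342.
j ≥ ln(0.000207342)/ln(0.5142) = -8.4811/-0.66514 = 12.751.
So 13 more iterations are needed.

13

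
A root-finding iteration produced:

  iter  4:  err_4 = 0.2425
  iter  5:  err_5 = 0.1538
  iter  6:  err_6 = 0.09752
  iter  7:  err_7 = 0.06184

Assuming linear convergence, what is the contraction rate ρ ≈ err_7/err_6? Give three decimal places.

0.634

ρ ≈ err_7/err_6 = 0.06184/0.09752 = 0.63413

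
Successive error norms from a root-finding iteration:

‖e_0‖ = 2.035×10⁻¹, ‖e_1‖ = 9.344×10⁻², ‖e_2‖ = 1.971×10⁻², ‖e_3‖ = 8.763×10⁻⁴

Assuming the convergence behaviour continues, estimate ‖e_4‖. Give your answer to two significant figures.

1.7e-6

First estimate the order: p ≈ ln(‖e_3‖/‖e_2‖) / ln(‖e_2‖/‖e_1‖) = ln(8.763×10⁻⁴/1.971×10⁻²)/ln(1.971×10⁻²/9.344×10⁻²) = ln(0.0444597)/ln(0.210938) ≈ 2.0005.
Then ‖e_4‖ ≈ ‖e_3‖·(‖e_3‖/‖e_2‖)^p = 8.763×10⁻⁴·(0.0444597)^2.0005 = 8.763×10⁻⁴·0.00197359 ≈ 1.729e-06.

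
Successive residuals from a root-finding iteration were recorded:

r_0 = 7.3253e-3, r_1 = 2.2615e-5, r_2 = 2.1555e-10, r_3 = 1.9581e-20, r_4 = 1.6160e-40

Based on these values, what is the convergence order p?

Consecutive ratios: r_4/r_3 = 1.6160e-40/1.9581e-20 = 8.2529e-21, r_3/r_2 = 1.9581e-20/2.1555e-10 = 9.0842e-11.
p ≈ ln(8.2529e-21)/ln(9.0842e-11) = -46.2437/-23.1219 ≈ 2.00.
So the convergence is quadratic (order 2).

2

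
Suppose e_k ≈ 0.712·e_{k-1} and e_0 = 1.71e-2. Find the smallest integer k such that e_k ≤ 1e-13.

77

After k steps, e_k ≈ 1.71e-2·0.712^k.
Need 0.712^k ≤ 1e-13/1.71e-2 = 5.84795e-12.
k ≥ ln(5.84795e-12)/ln(0.712) = -25.8649/-0.33968 = 76.145.
Smallest integer k = 77.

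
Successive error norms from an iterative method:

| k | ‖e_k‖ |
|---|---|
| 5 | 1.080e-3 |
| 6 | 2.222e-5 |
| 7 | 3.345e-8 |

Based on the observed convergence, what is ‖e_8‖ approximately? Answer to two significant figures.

First estimate the order: p ≈ ln(‖e_7‖/‖e_6‖) / ln(‖e_6‖/‖e_5‖) = ln(3.345e-8/2.222e-5)/ln(2.222e-5/1.080e-3) = ln(0.0015054)/ln(0.0205741) ≈ 1.6733.
Then ‖e_8‖ ≈ ‖e_7‖·(‖e_7‖/‖e_6‖)^p = 3.345e-8·(0.0015054)^1.6733 = 3.345e-8·1.89393e-05 ≈ 6.335e-13.

6.3e-13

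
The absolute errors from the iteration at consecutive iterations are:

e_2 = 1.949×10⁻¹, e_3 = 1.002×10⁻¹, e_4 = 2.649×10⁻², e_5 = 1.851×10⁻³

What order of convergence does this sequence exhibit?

Consecutive ratios: e_5/e_4 = 1.851×10⁻³/2.649×10⁻² = 0.0698754, e_4/e_3 = 2.649×10⁻²/1.002×10⁻¹ = 0.264371.
p ≈ ln(0.0698754)/ln(0.264371) = -2.6610/-1.3304 ≈ 2.00.
So the convergence is quadratic (order 2).

2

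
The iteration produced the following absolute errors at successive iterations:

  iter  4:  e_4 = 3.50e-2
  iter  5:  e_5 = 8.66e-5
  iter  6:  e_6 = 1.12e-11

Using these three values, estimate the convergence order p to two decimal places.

p ≈ ln(e_6/e_5) / ln(e_5/e_4)
  = ln(1.12e-11/8.66e-5) / ln(8.66e-5/3.50e-2)
  = ln(1.2933e-07) / ln(0.00247429)
  = -15.86090 / -6.00180 ≈ 2.64269

2.64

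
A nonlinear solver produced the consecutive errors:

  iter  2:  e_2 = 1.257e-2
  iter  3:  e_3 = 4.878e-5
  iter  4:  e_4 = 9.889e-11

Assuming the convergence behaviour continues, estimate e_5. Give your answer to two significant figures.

First estimate the order: p ≈ ln(e_4/e_3) / ln(e_3/e_2) = ln(9.889e-11/4.878e-5)/ln(4.878e-5/1.257e-2) = ln(2.02727e-06)/ln(0.00388067) ≈ 2.3612.
Then e_5 ≈ e_4·(e_4/e_3)^p = 9.889e-11·(2.02727e-06)^2.3612 = 9.889e-11·3.60977e-14 ≈ 3.57e-24.

3.6e-24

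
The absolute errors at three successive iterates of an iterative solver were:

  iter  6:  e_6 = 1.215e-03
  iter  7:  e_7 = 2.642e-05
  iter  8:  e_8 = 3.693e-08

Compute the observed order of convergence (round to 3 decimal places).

p ≈ ln(e_8/e_7) / ln(e_7/e_6)
  = ln(3.693e-08/2.642e-05) / ln(2.642e-05/1.215e-03)
  = ln(0.0013978) / ln(0.0217449)
  = -6.572856 / -3.828376 ≈ 1.716878

1.717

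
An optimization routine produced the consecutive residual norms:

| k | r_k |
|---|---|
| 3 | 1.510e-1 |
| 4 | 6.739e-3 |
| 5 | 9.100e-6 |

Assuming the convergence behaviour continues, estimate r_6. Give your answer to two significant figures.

First estimate the order: p ≈ ln(r_5/r_4) / ln(r_4/r_3) = ln(9.100e-6/6.739e-3)/ln(6.739e-3/1.510e-1) = ln(0.00135035)/ln(0.0446291) ≈ 2.1250.
Then r_6 ≈ r_5·(r_5/r_4)^p = 9.100e-6·(0.00135035)^2.1250 = 9.100e-6·7.98359e-07 ≈ 7.265e-12.

7.3e-12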